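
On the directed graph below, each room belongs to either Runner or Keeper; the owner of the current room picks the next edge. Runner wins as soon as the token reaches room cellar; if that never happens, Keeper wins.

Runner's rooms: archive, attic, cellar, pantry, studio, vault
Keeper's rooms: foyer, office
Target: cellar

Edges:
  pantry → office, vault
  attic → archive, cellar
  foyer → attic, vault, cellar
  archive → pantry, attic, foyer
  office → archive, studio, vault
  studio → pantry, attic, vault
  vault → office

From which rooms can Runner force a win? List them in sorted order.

A0 = {cellar}
A1: add {attic} — attic (Runner) has attic→cellar.
A2: add {archive, studio} — archive (Runner) has archive→attic; studio (Runner) has studio→attic.
A3 = A2; e.g. pantry (Runner) has no edge into A2. Fixed point.
Runner's winning region = {archive, attic, cellar, studio}.

archive, attic, cellar, studio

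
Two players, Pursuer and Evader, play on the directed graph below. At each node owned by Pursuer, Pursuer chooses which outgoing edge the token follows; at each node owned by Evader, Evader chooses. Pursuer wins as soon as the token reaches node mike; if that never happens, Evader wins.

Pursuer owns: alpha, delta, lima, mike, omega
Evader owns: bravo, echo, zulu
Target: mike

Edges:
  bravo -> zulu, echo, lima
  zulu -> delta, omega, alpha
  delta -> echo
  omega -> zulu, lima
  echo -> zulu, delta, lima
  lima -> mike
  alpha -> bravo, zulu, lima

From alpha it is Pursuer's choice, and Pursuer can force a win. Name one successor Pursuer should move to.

A0 = {mike}
A1: add {lima} — lima (Pursuer) has lima→mike.
A2: add {alpha, omega} — omega (Pursuer) has omega→lima; alpha (Pursuer) has alpha→lima.
A3 = A2; e.g. bravo (Evader) can still go to zulu. Fixed point.
From alpha, successor lima is in the attractor (rank 1); the other successors bravo, zulu are not.

lima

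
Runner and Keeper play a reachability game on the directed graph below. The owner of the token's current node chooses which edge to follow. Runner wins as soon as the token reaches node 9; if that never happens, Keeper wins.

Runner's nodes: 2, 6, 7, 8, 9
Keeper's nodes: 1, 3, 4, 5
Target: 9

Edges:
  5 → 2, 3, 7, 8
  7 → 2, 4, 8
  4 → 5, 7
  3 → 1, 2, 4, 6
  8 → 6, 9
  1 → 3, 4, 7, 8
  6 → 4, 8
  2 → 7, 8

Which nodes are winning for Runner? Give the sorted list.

A0 = {9}
A1: add {8} — 8 (Runner) has 8→9.
A2: add {2, 6, 7} — 2 (Runner) has 2→8; 6 (Runner) has 6→8; 7 (Runner) has 7→8.
A3 = A2; e.g. 1 (Keeper) can still go to 3. Fixed point.
Runner's winning region = {2, 6, 7, 8, 9}.

2, 6, 7, 8, 9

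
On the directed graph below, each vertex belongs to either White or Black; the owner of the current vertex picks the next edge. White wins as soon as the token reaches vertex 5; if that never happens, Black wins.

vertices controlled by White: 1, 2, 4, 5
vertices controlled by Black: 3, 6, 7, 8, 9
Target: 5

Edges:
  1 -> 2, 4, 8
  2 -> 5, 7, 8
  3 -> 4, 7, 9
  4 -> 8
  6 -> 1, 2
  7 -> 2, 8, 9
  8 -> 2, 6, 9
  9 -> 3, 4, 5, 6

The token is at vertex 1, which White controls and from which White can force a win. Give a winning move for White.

A0 = {5}
A1: add {2} — 2 (White) has 2→5.
A2: add {1} — 1 (White) has 1→2.
A3: add {6} — 6 (Black): all of {1, 2} already in.
A4 = A3; e.g. 3 (Black) can still go to 4. Fixed point.
From 1, successor 2 is in the attractor (rank 1); the other successors 4, 8 are not.

2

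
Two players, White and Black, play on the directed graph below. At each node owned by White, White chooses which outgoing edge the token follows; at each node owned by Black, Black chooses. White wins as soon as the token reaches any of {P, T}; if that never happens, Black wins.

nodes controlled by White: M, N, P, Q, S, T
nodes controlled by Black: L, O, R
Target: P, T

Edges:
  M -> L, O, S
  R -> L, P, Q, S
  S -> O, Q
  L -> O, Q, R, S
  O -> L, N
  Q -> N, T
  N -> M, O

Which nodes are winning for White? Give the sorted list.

M, N, P, Q, S, T

A0 = {P, T}
A1: add {Q} — Q (White) has Q→T.
A2: add {S} — S (White) has S→Q.
A3: add {M} — M (White) has M→S.
A4: add {N} — N (White) has N→M.
A5 = A4; e.g. L (Black) can still go to O. Fixed point.
White's winning region = {M, N, P, Q, S, T}.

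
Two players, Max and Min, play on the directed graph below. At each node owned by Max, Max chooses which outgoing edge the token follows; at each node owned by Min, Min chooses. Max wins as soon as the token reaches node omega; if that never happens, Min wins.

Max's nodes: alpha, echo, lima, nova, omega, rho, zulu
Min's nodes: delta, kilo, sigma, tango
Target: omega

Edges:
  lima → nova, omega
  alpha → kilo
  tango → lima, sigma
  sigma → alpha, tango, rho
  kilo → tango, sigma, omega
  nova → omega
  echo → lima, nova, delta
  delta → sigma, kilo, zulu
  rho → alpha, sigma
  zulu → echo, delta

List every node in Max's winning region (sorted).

echo, lima, nova, omega, zulu

A0 = {omega}
A1: add {lima, nova} — lima (Max) has lima→omega; nova (Max) has nova→omega.
A2: add {echo} — echo (Max) has echo→lima.
A3: add {zulu} — zulu (Max) has zulu→echo.
A4 = A3; e.g. alpha (Max) has no edge into A3. Fixed point.
Max's winning region = {echo, lima, nova, omega, zulu}.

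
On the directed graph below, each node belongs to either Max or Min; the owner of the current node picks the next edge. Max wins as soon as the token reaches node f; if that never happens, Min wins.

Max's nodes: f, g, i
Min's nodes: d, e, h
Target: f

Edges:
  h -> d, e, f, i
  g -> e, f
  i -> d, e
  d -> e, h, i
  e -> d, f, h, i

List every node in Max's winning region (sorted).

f, g

A0 = {f}
A1: add {g} — g (Max) has g→f.
A2 = A1; e.g. d (Min) can still go to e. Fixed point.
Max's winning region = {f, g}.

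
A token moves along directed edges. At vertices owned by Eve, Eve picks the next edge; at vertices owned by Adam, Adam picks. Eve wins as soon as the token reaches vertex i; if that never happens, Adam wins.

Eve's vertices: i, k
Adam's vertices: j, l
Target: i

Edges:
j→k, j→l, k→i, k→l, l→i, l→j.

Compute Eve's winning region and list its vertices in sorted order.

i, k

A0 = {i}
A1: add {k} — k (Eve) has k→i.
A2 = A1; e.g. j (Adam) can still go to l. Fixed point.
Eve's winning region = {i, k}.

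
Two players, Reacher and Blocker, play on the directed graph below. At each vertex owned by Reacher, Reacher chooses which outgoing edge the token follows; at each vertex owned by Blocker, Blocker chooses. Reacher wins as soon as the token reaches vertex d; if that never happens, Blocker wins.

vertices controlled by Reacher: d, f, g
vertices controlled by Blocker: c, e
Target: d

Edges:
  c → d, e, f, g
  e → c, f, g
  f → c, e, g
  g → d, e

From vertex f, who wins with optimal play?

Reacher

A0 = {d}
A1: add {g} — g (Reacher) has g→d.
A2: add {f} — f (Reacher) has f→g.
A3 = A2; e.g. c (Blocker) can still go to e. Fixed point.
f ∈ A2, so Reacher can force the target.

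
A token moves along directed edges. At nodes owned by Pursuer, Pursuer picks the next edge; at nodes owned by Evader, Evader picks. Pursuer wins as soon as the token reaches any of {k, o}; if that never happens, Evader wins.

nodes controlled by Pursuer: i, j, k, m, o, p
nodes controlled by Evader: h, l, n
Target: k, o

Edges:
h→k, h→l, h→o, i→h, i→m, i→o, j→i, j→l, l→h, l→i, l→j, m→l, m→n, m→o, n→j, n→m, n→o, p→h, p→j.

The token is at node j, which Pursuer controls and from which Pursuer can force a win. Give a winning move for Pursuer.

i

A0 = {k, o}
A1: add {i, m} — i (Pursuer) has i→o; m (Pursuer) has m→o.
A2: add {j} — j (Pursuer) has j→i.
A3: add {n, p} — n (Evader): all of {j, m, o} already in; p (Pursuer) has p→j.
A4 = A3; e.g. h (Evader) can still go to l. Fixed point.
From j, successor i is in the attractor (rank 1); the other successor l is not.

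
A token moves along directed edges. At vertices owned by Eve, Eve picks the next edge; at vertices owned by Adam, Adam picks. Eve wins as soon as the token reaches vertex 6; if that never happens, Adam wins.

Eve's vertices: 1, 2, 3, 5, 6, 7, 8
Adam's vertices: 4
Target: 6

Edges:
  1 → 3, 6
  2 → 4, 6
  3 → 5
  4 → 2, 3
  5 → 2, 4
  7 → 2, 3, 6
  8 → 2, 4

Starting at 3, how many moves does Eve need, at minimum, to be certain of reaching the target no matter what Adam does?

A0 = {6}
A1: add {1, 2, 7} — 1 (Eve) has 1→6; 2 (Eve) has 2→6; 7 (Eve) has 7→6.
A2: add {5, 8} — 5 (Eve) has 5→2; 8 (Eve) has 8→2.
A3: add {3} — 3 (Eve) has 3→5.
3 enters the attractor at level 3, so Eve can force the target in 3 moves from there.

3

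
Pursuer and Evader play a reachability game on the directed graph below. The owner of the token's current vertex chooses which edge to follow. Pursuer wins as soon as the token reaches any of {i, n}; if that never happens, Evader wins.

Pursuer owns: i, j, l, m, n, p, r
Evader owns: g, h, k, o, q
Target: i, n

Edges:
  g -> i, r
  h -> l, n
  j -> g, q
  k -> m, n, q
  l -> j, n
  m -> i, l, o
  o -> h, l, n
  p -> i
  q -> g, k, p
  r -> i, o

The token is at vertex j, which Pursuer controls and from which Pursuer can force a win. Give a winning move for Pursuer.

g

A0 = {i, n}
A1: add {l, m, p, r} — l (Pursuer) has l→n; m (Pursuer) has m→i; p (Pursuer) has p→i; r (Pursuer) has r→i.
A2: add {g, h} — g (Evader): all of {i, r} already in; h (Evader): all of {l, n} already in.
A3: add {j, o} — j (Pursuer) has j→g; o (Evader): all of {h, l, n} already in.
A4 = A3; e.g. k (Evader) can still go to q. Fixed point.
From j, successor g is in the attractor (rank 2); the other successor q is not.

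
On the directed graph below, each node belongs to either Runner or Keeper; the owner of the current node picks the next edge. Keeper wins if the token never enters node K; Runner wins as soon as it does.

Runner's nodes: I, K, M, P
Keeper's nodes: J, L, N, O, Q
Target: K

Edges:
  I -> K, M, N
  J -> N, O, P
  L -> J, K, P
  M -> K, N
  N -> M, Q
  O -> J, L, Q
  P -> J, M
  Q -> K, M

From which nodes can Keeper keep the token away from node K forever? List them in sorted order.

A0 = {K}
A1: add {I, M} — I (Runner) has I→K; M (Runner) has M→K.
A2: add {P, Q} — P (Runner) has P→M; Q (Keeper): all of {K, M} already in.
A3: add {N} — N (Keeper): all of {M, Q} already in.
A4 = A3; e.g. J (Keeper) can still go to O. Fixed point.
Runner's attractor = {I, K, M, N, P, Q}; Keeper avoids the target exactly from the complement.

J, L, O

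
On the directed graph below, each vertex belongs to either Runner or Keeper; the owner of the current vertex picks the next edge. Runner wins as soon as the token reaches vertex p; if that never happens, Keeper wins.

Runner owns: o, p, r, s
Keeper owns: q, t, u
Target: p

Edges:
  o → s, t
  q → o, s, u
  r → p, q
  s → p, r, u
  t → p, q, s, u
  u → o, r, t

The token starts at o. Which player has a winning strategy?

Runner

A0 = {p}
A1: add {r, s} — r (Runner) has r→p; s (Runner) has s→p.
A2: add {o} — o (Runner) has o→s.
A3 = A2; e.g. q (Keeper) can still go to u. Fixed point.
o ∈ A2, so Runner can force the target.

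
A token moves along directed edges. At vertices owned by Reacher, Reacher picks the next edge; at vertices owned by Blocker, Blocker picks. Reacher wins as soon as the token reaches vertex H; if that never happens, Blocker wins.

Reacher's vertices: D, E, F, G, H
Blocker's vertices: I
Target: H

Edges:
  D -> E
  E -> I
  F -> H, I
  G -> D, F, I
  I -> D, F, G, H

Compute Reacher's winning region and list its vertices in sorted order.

F, G, H

A0 = {H}
A1: add {F} — F (Reacher) has F→H.
A2: add {G} — G (Reacher) has G→F.
A3 = A2; e.g. D (Reacher) has no edge into A2. Fixed point.
Reacher's winning region = {F, G, H}.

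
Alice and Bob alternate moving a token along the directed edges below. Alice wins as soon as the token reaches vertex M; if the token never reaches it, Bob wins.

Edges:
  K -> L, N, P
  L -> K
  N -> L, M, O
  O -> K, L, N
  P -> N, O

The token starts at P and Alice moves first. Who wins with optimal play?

Track states (vertex, player-to-move).
A0 = {(M,Alice), (M,Bob)}
A1: add {(N,Alice)}.
A2 = A1; e.g. (K,Alice) stays out. (P,Alice) never enters ⇒ Bob avoids the target.

Bob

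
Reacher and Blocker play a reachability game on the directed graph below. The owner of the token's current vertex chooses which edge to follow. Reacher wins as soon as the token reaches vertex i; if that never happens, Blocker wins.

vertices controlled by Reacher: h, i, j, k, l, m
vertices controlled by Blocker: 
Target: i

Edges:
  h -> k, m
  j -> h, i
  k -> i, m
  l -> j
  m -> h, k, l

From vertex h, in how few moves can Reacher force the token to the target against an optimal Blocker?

A0 = {i}
A1: add {j, k} — j (Reacher) has j→i; k (Reacher) has k→i.
A2: add {h, l, m} — h (Reacher) has h→k; l (Reacher) has l→j; m (Reacher) has m→k.
A2 = all vertices. Fixed point.
h enters the attractor at level 2, so Reacher can force the target in 2 moves from there.

2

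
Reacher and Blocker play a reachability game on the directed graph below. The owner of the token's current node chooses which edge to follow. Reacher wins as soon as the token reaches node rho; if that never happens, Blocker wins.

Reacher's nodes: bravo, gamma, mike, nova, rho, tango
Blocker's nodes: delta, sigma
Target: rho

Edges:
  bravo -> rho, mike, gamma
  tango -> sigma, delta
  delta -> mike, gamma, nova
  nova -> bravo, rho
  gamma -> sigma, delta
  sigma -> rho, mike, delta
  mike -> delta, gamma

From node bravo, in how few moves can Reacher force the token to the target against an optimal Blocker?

A0 = {rho}
A1: add {bravo, nova} — bravo (Reacher) has bravo→rho; nova (Reacher) has nova→rho.
A2 = A1; e.g. sigma (Blocker) can still go to mike. Fixed point.
bravo enters the attractor at level 1, so Reacher can force the target in 1 move from there.

1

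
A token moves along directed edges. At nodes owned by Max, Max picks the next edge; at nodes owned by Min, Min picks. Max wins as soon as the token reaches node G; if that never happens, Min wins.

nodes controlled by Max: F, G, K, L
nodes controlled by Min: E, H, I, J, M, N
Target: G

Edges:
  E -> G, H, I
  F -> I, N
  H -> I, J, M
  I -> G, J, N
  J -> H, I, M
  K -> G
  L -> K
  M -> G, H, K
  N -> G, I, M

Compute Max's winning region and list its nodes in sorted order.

A0 = {G}
A1: add {K} — K (Max) has K→G.
A2: add {L} — L (Max) has L→K.
A3 = A2; e.g. E (Min) can still go to H. Fixed point.
Max's winning region = {G, K, L}.

G, K, L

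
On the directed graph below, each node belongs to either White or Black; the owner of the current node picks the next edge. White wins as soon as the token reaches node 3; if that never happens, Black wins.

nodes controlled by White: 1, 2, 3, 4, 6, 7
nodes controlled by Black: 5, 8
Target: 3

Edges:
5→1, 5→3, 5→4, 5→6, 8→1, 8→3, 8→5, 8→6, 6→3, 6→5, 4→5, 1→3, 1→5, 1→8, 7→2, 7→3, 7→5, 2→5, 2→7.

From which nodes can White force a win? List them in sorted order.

A0 = {3}
A1: add {1, 6, 7} — 1 (White) has 1→3; 6 (White) has 6→3; 7 (White) has 7→3.
A2: add {2} — 2 (White) has 2→7.
A3 = A2; e.g. 4 (White) has no edge into A2. Fixed point.
White's winning region = {1, 2, 3, 6, 7}.

1, 2, 3, 6, 7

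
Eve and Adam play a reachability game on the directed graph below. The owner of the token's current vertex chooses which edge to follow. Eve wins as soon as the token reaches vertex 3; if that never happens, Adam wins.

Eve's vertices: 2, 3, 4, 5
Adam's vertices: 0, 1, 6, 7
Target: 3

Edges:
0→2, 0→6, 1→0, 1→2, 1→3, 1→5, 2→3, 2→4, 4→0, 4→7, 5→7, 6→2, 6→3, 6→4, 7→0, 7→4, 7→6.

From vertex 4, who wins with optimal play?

A0 = {3}
A1: add {2} — 2 (Eve) has 2→3.
A2 = A1; e.g. 0 (Adam) can still go to 6. Fixed point.
4 never enters the attractor, so Adam can avoid the target forever.

Adam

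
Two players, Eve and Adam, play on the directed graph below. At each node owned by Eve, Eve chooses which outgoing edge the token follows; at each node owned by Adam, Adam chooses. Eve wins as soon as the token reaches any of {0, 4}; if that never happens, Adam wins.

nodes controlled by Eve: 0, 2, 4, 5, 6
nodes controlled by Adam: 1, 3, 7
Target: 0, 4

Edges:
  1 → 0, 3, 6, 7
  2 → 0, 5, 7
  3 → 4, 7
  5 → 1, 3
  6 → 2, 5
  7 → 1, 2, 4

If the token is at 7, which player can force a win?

Adam

A0 = {0, 4}
A1: add {2} — 2 (Eve) has 2→0.
A2: add {6} — 6 (Eve) has 6→2.
A3 = A2; e.g. 1 (Adam) can still go to 3. Fixed point.
7 never enters the attractor, so Adam can avoid the target forever.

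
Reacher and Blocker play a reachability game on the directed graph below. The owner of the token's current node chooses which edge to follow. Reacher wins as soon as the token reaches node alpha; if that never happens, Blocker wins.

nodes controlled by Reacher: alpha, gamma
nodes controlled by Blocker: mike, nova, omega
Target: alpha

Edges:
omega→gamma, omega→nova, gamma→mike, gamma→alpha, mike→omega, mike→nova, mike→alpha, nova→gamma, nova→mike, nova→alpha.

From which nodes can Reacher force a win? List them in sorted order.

A0 = {alpha}
A1: add {gamma} — gamma (Reacher) has gamma→alpha.
A2 = A1; e.g. omega (Blocker) can still go to nova. Fixed point.
Reacher's winning region = {alpha, gamma}.

alpha, gamma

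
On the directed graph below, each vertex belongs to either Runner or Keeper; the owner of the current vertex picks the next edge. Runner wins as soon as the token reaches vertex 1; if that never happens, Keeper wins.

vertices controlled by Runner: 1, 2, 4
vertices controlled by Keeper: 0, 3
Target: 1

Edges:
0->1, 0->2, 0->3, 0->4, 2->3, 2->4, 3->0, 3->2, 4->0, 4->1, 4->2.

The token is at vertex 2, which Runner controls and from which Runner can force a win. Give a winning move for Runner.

4

A0 = {1}
A1: add {4} — 4 (Runner) has 4→1.
A2: add {2} — 2 (Runner) has 2→4.
A3 = A2; e.g. 0 (Keeper) can still go to 3. Fixed point.
From 2, successor 4 is in the attractor (rank 1); the other successor 3 is not.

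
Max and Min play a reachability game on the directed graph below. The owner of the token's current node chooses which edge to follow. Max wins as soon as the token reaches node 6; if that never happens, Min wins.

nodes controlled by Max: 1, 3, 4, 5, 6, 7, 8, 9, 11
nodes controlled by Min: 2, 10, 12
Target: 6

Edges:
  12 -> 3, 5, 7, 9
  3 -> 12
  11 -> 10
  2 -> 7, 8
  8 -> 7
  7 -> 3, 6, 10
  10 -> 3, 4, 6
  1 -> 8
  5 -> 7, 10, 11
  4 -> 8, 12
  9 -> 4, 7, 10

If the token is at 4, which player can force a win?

Max

A0 = {6}
A1: add {7} — 7 (Max) has 7→6.
A2: add {5, 8, 9} — 5 (Max) has 5→7; 8 (Max) has 8→7; 9 (Max) has 9→7.
A3: add {1, 2, 4} — 1 (Max) has 1→8; 2 (Min): all of {7, 8} already in; 4 (Max) has 4→8.
A4 = A3; e.g. 3 (Max) has no edge into A3. Fixed point.
4 ∈ A3, so Max can force the target.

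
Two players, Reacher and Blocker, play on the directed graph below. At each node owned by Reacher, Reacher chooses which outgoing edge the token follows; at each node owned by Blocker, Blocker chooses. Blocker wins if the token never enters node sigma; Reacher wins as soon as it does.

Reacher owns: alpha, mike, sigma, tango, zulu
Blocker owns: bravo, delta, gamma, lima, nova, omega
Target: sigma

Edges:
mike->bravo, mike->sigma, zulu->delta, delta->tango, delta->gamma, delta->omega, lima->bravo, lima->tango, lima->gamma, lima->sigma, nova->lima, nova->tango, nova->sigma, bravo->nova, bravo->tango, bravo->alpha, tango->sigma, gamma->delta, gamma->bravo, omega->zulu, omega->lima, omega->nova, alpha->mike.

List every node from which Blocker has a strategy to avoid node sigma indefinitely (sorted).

bravo, delta, gamma, lima, nova, omega, zulu

A0 = {sigma}
A1: add {mike, tango} — mike (Reacher) has mike→sigma; tango (Reacher) has tango→sigma.
A2: add {alpha} — alpha (Reacher) has alpha→mike.
A3 = A2; e.g. zulu (Reacher) has no edge into A2. Fixed point.
Reacher's attractor = {alpha, mike, sigma, tango}; Blocker avoids the target exactly from the complement.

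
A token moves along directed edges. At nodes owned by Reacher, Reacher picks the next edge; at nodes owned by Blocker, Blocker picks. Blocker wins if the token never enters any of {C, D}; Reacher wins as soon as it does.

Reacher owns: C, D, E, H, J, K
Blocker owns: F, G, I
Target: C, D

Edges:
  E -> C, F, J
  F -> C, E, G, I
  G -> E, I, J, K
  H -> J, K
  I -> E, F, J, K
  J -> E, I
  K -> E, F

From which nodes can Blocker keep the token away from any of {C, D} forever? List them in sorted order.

A0 = {C, D}
A1: add {E} — E (Reacher) has E→C.
A2: add {J, K} — J (Reacher) has J→E; K (Reacher) has K→E.
A3: add {H} — H (Reacher) has H→J.
A4 = A3; e.g. F (Blocker) can still go to G. Fixed point.
Reacher's attractor = {C, D, E, H, J, K}; Blocker avoids the target exactly from the complement.

F, G, I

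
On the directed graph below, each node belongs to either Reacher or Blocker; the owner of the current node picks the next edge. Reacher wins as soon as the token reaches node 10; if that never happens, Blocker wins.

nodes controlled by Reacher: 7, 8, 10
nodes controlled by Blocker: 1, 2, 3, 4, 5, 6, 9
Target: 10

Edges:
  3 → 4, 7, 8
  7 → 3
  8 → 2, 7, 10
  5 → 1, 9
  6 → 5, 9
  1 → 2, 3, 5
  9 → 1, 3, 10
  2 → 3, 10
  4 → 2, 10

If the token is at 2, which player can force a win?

A0 = {10}
A1: add {8} — 8 (Reacher) has 8→10.
A2 = A1; e.g. 1 (Blocker) can still go to 2. Fixed point.
2 never enters the attractor, so Blocker can avoid the target forever.

Blocker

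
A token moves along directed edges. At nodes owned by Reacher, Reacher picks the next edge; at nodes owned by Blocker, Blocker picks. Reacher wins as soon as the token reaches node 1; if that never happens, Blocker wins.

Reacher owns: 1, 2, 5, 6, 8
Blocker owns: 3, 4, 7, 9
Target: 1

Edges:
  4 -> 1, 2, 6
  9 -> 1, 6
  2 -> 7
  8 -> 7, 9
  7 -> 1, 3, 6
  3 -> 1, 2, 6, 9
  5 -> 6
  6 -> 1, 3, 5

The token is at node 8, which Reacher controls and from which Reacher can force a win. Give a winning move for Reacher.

9

A0 = {1}
A1: add {6} — 6 (Reacher) has 6→1.
A2: add {5, 9} — 5 (Reacher) has 5→6; 9 (Blocker): all of {1, 6} already in.
A3: add {8} — 8 (Reacher) has 8→9.
A4 = A3; e.g. 2 (Reacher) has no edge into A3. Fixed point.
From 8, successor 9 is in the attractor (rank 2); the other successor 7 is not.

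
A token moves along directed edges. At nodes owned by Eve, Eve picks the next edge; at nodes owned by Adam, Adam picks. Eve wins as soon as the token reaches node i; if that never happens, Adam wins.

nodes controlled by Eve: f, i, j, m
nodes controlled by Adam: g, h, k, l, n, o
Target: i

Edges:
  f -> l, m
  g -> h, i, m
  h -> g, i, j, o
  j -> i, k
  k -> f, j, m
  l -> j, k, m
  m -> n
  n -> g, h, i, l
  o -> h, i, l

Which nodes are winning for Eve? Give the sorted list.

A0 = {i}
A1: add {j} — j (Eve) has j→i.
A2 = A1; e.g. f (Eve) has no edge into A1. Fixed point.
Eve's winning region = {i, j}.

i, j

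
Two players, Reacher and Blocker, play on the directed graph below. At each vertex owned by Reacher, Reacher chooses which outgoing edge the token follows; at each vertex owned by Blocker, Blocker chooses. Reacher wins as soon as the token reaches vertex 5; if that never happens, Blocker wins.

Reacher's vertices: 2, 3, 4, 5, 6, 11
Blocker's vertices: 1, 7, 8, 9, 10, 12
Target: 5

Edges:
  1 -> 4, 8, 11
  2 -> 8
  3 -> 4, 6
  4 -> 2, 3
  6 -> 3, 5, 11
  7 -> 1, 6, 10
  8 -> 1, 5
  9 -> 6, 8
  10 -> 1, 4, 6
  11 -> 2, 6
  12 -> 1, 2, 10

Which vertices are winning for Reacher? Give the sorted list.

A0 = {5}
A1: add {6} — 6 (Reacher) has 6→5.
A2: add {3, 11} — 3 (Reacher) has 3→6; 11 (Reacher) has 11→6.
A3: add {4} — 4 (Reacher) has 4→3.
A4 = A3; e.g. 1 (Blocker) can still go to 8. Fixed point.
Reacher's winning region = {3, 4, 5, 6, 11}.

3, 4, 5, 6, 11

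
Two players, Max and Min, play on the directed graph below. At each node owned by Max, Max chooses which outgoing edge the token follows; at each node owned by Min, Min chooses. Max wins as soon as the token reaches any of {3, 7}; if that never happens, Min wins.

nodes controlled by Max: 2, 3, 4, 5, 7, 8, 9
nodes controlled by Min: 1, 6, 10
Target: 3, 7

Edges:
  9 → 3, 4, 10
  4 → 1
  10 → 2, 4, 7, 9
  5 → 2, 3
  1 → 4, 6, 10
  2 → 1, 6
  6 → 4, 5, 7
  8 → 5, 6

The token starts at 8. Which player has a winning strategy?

A0 = {3, 7}
A1: add {5, 9} — 5 (Max) has 5→3; 9 (Max) has 9→3.
A2: add {8} — 8 (Max) has 8→5.
A3 = A2; e.g. 1 (Min) can still go to 4. Fixed point.
8 ∈ A2, so Max can force the target.

Max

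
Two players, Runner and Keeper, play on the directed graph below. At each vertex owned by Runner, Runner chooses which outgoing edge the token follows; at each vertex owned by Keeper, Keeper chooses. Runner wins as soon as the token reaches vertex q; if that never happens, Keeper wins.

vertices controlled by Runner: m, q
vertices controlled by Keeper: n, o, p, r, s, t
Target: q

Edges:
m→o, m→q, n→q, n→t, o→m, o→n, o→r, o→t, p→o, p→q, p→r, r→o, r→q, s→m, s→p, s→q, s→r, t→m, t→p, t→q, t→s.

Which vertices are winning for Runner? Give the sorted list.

m, q

A0 = {q}
A1: add {m} — m (Runner) has m→q.
A2 = A1; e.g. n (Keeper) can still go to t. Fixed point.
Runner's winning region = {m, q}.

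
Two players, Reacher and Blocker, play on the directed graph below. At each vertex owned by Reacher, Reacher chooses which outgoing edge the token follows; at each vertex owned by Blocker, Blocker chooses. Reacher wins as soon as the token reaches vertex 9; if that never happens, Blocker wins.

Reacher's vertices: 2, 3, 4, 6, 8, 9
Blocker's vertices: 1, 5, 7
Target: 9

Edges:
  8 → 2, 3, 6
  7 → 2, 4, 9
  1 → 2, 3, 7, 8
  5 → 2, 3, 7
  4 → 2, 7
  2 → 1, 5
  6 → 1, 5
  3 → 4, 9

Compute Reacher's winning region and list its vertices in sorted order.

3, 8, 9

A0 = {9}
A1: add {3} — 3 (Reacher) has 3→9.
A2: add {8} — 8 (Reacher) has 8→3.
A3 = A2; e.g. 1 (Blocker) can still go to 2. Fixed point.
Reacher's winning region = {3, 8, 9}.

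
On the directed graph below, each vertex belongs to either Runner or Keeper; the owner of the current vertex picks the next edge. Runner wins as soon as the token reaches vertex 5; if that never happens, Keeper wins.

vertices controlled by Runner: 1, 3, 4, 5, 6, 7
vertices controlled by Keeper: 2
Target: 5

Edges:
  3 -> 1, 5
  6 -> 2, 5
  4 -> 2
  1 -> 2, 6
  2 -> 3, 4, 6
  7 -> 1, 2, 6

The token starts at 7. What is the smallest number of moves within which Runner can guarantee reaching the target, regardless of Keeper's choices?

2

A0 = {5}
A1: add {3, 6} — 3 (Runner) has 3→5; 6 (Runner) has 6→5.
A2: add {1, 7} — 1 (Runner) has 1→6; 7 (Runner) has 7→6.
A3 = A2; e.g. 2 (Keeper) can still go to 4. Fixed point.
7 enters the attractor at level 2, so Runner can force the target in 2 moves from there.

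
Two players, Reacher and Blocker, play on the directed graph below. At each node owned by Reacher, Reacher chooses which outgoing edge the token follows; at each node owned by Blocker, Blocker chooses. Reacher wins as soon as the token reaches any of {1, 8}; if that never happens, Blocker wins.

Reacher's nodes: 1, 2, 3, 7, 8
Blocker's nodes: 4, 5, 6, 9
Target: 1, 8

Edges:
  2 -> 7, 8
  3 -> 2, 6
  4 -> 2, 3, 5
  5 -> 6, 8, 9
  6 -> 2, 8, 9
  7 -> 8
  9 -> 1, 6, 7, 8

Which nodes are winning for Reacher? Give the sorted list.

1, 2, 3, 7, 8

A0 = {1, 8}
A1: add {2, 7} — 2 (Reacher) has 2→8; 7 (Reacher) has 7→8.
A2: add {3} — 3 (Reacher) has 3→2.
A3 = A2; e.g. 4 (Blocker) can still go to 5. Fixed point.
Reacher's winning region = {1, 2, 3, 7, 8}.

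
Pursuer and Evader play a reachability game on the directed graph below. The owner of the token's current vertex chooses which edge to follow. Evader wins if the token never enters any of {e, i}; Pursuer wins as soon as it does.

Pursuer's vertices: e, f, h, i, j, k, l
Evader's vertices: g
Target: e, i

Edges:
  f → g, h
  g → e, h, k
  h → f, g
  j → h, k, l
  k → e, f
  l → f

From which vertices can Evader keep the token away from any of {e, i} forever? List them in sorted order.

f, g, h, l

A0 = {e, i}
A1: add {k} — k (Pursuer) has k→e.
A2: add {j} — j (Pursuer) has j→k.
A3 = A2; e.g. f (Pursuer) has no edge into A2. Fixed point.
Pursuer's attractor = {e, i, j, k}; Evader avoids the target exactly from the complement.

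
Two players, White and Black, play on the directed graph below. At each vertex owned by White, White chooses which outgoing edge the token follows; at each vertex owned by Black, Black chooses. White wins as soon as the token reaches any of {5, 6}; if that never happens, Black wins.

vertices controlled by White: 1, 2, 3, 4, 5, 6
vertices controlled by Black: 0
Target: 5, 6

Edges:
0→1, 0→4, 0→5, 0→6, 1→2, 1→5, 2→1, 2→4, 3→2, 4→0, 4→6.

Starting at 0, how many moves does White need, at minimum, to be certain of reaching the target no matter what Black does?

2

A0 = {5, 6}
A1: add {1, 4} — 1 (White) has 1→5; 4 (White) has 4→6.
A2: add {0, 2} — 0 (Black): all of {1, 4, 5, 6} already in; 2 (White) has 2→1.
0 enters the attractor at level 2, so White can force the target in 2 moves from there.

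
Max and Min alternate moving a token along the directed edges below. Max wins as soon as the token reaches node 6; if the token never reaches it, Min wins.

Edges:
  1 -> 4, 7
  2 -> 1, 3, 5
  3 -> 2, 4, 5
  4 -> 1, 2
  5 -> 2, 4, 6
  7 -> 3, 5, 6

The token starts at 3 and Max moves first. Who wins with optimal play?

Min

Track states (vertex, player-to-move).
A0 = {(6,Max), (6,Min)}
A1: add {(5,Max), (7,Max)}.
A2 = A1; e.g. (1,Max) stays out. (3,Max) never enters ⇒ Min avoids the target.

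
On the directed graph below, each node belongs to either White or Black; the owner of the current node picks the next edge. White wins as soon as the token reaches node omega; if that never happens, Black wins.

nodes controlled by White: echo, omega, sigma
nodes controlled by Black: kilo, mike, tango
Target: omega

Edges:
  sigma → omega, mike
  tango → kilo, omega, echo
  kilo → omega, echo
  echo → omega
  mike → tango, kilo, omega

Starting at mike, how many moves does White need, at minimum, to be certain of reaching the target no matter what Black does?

4

A0 = {omega}
A1: add {echo, sigma} — sigma (White) has sigma→omega; echo (White) has echo→omega.
A2: add {kilo} — kilo (Black): all of {omega, echo} already in.
A3: add {tango} — tango (Black): all of {kilo, omega, echo} already in.
A4: add {mike} — mike (Black): all of {tango, kilo, omega} already in.
A4 = all vertices. Fixed point.
mike enters the attractor at level 4, so White can force the target in 4 moves from there.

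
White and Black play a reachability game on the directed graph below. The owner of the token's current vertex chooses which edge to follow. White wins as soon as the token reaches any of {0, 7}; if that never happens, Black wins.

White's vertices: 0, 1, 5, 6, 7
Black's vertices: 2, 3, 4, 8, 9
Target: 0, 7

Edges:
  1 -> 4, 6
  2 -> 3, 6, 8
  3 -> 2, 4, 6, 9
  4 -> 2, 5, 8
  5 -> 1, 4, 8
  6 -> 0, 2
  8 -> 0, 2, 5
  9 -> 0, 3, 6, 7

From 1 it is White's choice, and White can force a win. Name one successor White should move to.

A0 = {0, 7}
A1: add {6} — 6 (White) has 6→0.
A2: add {1} — 1 (White) has 1→6.
A3: add {5} — 5 (White) has 5→1.
A4 = A3; e.g. 2 (Black) can still go to 3. Fixed point.
From 1, successor 6 is in the attractor (rank 1); the other successor 4 is not.

6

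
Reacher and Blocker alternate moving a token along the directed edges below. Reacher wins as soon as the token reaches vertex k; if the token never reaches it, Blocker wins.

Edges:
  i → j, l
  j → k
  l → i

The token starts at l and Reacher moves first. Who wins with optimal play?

Blocker

Track states (vertex, player-to-move).
A0 = {(k,Reacher), (k,Blocker)}
A1: add {(j,Reacher), (j,Blocker)}.
A2: add {(i,Reacher)}.
A3: add {(l,Blocker)}.
A4 = A3; e.g. (i,Blocker) stays out. (l,Reacher) never enters ⇒ Blocker avoids the target.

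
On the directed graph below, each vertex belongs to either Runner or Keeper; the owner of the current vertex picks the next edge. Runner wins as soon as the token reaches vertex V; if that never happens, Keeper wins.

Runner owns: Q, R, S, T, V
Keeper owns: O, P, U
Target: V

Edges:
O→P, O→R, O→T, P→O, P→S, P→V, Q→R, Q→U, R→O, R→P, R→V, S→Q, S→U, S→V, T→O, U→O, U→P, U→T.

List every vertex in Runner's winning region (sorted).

Q, R, S, V

A0 = {V}
A1: add {R, S} — R (Runner) has R→V; S (Runner) has S→V.
A2: add {Q} — Q (Runner) has Q→R.
A3 = A2; e.g. O (Keeper) can still go to P. Fixed point.
Runner's winning region = {Q, R, S, V}.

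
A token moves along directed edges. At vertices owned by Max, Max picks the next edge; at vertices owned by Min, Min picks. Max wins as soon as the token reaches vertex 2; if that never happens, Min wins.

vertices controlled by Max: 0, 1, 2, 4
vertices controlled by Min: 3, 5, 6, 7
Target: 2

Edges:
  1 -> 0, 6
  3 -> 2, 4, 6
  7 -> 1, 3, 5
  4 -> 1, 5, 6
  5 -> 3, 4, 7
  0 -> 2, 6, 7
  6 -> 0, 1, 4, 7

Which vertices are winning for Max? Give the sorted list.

A0 = {2}
A1: add {0} — 0 (Max) has 0→2.
A2: add {1} — 1 (Max) has 1→0.
A3: add {4} — 4 (Max) has 4→1.
A4 = A3; e.g. 3 (Min) can still go to 6. Fixed point.
Max's winning region = {0, 1, 2, 4}.

0, 1, 2, 4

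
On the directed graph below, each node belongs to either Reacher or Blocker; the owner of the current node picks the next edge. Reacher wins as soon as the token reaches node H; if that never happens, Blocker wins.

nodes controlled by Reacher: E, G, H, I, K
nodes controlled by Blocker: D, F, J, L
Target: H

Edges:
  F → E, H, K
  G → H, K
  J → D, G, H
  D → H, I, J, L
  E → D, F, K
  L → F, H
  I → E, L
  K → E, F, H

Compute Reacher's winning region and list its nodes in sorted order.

A0 = {H}
A1: add {G, K} — G (Reacher) has G→H; K (Reacher) has K→H.
A2: add {E} — E (Reacher) has E→K.
A3: add {F, I} — F (Blocker): all of {E, H, K} already in; I (Reacher) has I→E.
A4: add {L} — L (Blocker): all of {F, H} already in.
A5 = A4; e.g. D (Blocker) can still go to J. Fixed point.
Reacher's winning region = {E, F, G, H, I, K, L}.

E, F, G, H, I, K, L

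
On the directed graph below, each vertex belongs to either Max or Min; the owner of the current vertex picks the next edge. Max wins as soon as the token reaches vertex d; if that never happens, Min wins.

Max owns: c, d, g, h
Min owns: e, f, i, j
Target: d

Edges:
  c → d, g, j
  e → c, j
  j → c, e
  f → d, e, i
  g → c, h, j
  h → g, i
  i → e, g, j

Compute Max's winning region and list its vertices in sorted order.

A0 = {d}
A1: add {c} — c (Max) has c→d.
A2: add {g} — g (Max) has g→c.
A3: add {h} — h (Max) has h→g.
A4 = A3; e.g. e (Min) can still go to j. Fixed point.
Max's winning region = {c, d, g, h}.

c, d, g, h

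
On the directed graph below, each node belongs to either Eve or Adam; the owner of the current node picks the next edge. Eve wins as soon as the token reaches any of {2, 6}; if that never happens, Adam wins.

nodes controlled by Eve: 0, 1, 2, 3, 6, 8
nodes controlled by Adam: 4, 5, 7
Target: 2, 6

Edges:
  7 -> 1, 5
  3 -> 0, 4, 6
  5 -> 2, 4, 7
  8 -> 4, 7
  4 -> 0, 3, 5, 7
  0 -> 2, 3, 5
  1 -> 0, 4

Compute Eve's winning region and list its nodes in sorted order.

A0 = {2, 6}
A1: add {0, 3} — 0 (Eve) has 0→2; 3 (Eve) has 3→6.
A2: add {1} — 1 (Eve) has 1→0.
A3 = A2; e.g. 4 (Adam) can still go to 5. Fixed point.
Eve's winning region = {0, 1, 2, 3, 6}.

0, 1, 2, 3, 6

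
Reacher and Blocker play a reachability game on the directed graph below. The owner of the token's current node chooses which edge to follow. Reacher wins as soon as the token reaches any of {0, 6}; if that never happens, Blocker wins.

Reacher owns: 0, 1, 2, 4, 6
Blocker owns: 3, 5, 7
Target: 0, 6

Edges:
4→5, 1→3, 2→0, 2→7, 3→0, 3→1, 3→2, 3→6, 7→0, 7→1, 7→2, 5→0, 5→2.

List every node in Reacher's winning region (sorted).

0, 2, 4, 5, 6

A0 = {0, 6}
A1: add {2} — 2 (Reacher) has 2→0.
A2: add {5} — 5 (Blocker): all of {0, 2} already in.
A3: add {4} — 4 (Reacher) has 4→5.
A4 = A3; e.g. 1 (Reacher) has no edge into A3. Fixed point.
Reacher's winning region = {0, 2, 4, 5, 6}.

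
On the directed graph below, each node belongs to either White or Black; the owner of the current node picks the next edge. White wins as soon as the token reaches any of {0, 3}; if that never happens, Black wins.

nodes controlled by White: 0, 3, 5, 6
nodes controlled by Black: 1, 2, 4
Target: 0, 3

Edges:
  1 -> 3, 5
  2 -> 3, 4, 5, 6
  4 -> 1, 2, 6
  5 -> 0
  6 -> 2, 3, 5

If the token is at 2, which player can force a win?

A0 = {0, 3}
A1: add {5, 6} — 5 (White) has 5→0; 6 (White) has 6→3.
A2: add {1} — 1 (Black): all of {3, 5} already in.
A3 = A2; e.g. 2 (Black) can still go to 4. Fixed point.
2 never enters the attractor, so Black can avoid the target forever.

Black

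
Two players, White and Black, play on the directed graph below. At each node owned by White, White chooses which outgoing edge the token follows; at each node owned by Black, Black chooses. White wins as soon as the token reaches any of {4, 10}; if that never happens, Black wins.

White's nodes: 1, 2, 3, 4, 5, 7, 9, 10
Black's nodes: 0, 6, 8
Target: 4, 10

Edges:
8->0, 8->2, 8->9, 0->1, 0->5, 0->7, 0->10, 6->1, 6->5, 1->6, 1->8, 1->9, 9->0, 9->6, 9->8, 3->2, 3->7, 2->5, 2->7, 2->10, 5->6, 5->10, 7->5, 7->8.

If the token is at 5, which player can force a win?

White

A0 = {4, 10}
A1: add {2, 5} — 2 (White) has 2→10; 5 (White) has 5→10.
5 ∈ A1, so White can force the target.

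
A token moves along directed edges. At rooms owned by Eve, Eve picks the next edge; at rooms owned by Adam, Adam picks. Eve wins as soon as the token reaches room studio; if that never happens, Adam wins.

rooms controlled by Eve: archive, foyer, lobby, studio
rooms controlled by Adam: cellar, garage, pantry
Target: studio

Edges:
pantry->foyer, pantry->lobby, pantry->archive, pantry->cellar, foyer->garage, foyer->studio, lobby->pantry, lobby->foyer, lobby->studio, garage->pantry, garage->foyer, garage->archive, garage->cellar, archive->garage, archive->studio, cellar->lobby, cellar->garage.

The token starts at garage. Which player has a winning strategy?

Adam

A0 = {studio}
A1: add {archive, foyer, lobby} — foyer (Eve) has foyer→studio; lobby (Eve) has lobby→studio; archive (Eve) has archive→studio.
A2 = A1; e.g. pantry (Adam) can still go to cellar. Fixed point.
garage never enters the attractor, so Adam can avoid the target forever.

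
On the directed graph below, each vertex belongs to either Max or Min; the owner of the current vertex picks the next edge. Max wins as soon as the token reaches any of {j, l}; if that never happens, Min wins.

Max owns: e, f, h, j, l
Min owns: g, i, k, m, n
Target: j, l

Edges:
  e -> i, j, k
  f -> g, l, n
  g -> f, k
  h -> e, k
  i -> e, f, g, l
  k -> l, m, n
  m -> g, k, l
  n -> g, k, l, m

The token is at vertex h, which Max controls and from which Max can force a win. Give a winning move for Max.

A0 = {j, l}
A1: add {e, f} — e (Max) has e→j; f (Max) has f→l.
A2: add {h} — h (Max) has h→e.
A3 = A2; e.g. g (Min) can still go to k. Fixed point.
From h, successor e is in the attractor (rank 1); the other successor k is not.

e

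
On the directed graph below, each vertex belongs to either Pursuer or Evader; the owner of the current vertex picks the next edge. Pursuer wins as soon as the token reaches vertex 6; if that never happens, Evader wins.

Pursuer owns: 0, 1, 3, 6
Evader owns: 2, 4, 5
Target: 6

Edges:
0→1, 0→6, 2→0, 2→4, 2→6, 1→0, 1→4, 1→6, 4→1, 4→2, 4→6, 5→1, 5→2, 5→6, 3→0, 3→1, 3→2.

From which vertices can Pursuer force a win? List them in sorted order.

0, 1, 3, 6

A0 = {6}
A1: add {0, 1} — 0 (Pursuer) has 0→6; 1 (Pursuer) has 1→6.
A2: add {3} — 3 (Pursuer) has 3→0.
A3 = A2; e.g. 2 (Evader) can still go to 4. Fixed point.
Pursuer's winning region = {0, 1, 3, 6}.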